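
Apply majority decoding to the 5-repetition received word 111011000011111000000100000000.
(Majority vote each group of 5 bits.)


Groups: 11101, 10000, 11111, 00000, 01000, 00000
Majority votes: 101000

101000


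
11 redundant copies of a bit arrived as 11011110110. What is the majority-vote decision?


Ones: 8 out of 11
Threshold: 6

1 (8/11 voted 1)


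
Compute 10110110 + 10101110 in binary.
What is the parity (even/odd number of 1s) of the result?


10110110 = 182
10101110 = 174
Sum = 356 = 101100100
1s count = 4

even parity (4 ones in 101100100)


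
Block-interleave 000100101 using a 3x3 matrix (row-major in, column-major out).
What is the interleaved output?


Matrix:
  000
  100
  101
Read columns: 011000001

011000001


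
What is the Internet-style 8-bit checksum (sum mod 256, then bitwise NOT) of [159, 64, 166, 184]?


Sum = 573 mod 256 = 61
Complement = 194

194


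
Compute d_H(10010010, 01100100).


XOR: 11110110
Count of 1s: 6

6


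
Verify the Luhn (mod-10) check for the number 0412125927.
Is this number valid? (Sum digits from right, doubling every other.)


Luhn sum = 33
33 mod 10 = 3

Invalid (Luhn sum mod 10 = 3)


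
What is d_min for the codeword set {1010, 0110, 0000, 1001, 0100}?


Comparing all pairs, minimum distance: 1
Can detect 0 errors, correct 0 errors

1


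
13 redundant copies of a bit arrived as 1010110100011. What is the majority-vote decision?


Ones: 7 out of 13
Threshold: 7

1 (7/13 voted 1)


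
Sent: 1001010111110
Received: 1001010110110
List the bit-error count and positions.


XOR: 0000000001000

1 error(s) at position(s): 9


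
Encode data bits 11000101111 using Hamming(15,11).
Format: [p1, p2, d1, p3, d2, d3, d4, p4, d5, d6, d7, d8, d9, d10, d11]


Parity bits: p1=0, p2=0, p3=1, p4=1

001110010101111


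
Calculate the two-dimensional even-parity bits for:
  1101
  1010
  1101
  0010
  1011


Row parities: 10111
Column parities: 0011

Row P: 10111, Col P: 0011, Corner: 0


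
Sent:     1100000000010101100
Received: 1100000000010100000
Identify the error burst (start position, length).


XOR: 0000000000000001100

Burst at position 15, length 2


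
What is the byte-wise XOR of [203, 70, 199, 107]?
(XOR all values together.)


XOR chain: 203 ^ 70 ^ 199 ^ 107 = 33

33


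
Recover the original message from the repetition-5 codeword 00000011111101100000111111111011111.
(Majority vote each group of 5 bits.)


Groups: 00000, 01111, 11011, 00000, 11111, 11110, 11111
Majority votes: 0110111

0110111


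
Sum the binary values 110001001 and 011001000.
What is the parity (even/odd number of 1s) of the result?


110001001 = 393
011001000 = 200
Sum = 593 = 1001010001
1s count = 4

even parity (4 ones in 1001010001)


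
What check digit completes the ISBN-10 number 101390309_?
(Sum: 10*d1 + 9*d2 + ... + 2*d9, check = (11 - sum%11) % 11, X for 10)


Weighted sum: 123
123 mod 11 = 2

Check digit: 9


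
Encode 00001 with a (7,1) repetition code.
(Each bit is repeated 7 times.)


Each bit -> 7 copies

00000000000000000000000000001111111


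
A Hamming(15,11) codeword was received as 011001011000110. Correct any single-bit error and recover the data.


Syndrome = 5: error at position 5

Data: 11101000110 (corrected bit 5)


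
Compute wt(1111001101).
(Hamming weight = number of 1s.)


Counting 1s in 1111001101

7


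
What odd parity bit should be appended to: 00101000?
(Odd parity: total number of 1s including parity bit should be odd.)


Number of 1s in data: 2
Parity bit: 1

1


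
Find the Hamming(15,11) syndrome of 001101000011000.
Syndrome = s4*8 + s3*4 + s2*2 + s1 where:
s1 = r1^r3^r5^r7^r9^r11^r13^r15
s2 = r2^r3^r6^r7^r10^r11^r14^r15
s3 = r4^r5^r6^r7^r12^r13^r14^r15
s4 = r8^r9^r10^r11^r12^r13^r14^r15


s1=0, s2=1, s3=1, s4=0

Syndrome = 6 (error at position 6)


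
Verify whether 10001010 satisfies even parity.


Number of 1s: 3

No, parity error (3 ones)


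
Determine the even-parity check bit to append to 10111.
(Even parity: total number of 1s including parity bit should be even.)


Number of 1s in data: 4
Parity bit: 0

0


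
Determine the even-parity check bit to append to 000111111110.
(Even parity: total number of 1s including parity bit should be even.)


Number of 1s in data: 8
Parity bit: 0

0


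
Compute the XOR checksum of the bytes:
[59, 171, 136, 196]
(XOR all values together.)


XOR chain: 59 ^ 171 ^ 136 ^ 196 = 220

220


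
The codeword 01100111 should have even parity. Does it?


Number of 1s: 5

No, parity error (5 ones)


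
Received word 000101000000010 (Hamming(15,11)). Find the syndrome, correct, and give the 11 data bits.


Syndrome = 12: error at position 12

Data: 00100001010 (corrected bit 12)


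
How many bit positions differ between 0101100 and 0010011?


XOR: 0111111
Count of 1s: 6

6


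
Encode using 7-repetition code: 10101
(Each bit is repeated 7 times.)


Each bit -> 7 copies

11111110000000111111100000001111111


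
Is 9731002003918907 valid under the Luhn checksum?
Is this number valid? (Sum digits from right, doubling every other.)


Luhn sum = 63
63 mod 10 = 3

Invalid (Luhn sum mod 10 = 3)


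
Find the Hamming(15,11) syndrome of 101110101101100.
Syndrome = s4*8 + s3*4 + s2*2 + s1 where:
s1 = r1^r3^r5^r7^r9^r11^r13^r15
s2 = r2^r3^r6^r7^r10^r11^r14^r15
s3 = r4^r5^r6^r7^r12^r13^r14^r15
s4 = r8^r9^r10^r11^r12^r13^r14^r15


s1=0, s2=1, s3=1, s4=0

Syndrome = 6 (error at position 6)


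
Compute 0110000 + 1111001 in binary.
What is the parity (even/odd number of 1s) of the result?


0110000 = 48
1111001 = 121
Sum = 169 = 10101001
1s count = 4

even parity (4 ones in 10101001)


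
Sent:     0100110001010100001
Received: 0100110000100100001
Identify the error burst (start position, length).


XOR: 0000000001110000000

Burst at position 9, length 3


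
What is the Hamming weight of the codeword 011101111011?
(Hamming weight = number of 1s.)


Counting 1s in 011101111011

9


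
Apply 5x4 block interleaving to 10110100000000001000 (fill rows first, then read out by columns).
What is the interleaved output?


Matrix:
  1011
  0100
  0000
  0000
  1000
Read columns: 10001010001000010000

10001010001000010000


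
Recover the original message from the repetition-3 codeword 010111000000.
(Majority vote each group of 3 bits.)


Groups: 010, 111, 000, 000
Majority votes: 0100

0100


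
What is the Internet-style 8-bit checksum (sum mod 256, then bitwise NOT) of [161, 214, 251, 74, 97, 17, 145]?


Sum = 959 mod 256 = 191
Complement = 64

64


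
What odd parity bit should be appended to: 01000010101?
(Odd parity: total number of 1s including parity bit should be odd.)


Number of 1s in data: 4
Parity bit: 1

1


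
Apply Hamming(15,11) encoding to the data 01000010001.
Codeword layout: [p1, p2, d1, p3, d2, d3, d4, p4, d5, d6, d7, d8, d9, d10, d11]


Parity bits: p1=1, p2=0, p3=0, p4=0

100010000010001


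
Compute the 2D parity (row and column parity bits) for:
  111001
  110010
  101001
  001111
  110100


Row parities: 01101
Column parities: 011001

Row P: 01101, Col P: 011001, Corner: 1


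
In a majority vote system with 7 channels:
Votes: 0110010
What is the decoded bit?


Ones: 3 out of 7
Threshold: 4

0 (3/7 voted 1)


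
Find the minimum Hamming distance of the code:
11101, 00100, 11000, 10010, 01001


Comparing all pairs, minimum distance: 2
Can detect 1 errors, correct 0 errors

2


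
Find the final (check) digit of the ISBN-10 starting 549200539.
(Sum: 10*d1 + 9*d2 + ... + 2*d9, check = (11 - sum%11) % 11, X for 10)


Weighted sum: 219
219 mod 11 = 10

Check digit: 1


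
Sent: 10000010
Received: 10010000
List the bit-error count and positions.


XOR: 00010010

2 error(s) at position(s): 3, 6


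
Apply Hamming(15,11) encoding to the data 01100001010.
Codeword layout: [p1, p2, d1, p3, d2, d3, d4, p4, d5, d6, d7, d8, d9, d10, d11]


Parity bits: p1=1, p2=0, p3=0, p4=0

100011000001010


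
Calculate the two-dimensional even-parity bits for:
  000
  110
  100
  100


Row parities: 0011
Column parities: 110

Row P: 0011, Col P: 110, Corner: 0


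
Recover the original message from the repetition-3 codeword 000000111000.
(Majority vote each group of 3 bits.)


Groups: 000, 000, 111, 000
Majority votes: 0010

0010


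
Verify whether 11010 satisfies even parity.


Number of 1s: 3

No, parity error (3 ones)


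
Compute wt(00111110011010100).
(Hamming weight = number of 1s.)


Counting 1s in 00111110011010100

9


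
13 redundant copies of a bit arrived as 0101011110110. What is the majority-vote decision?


Ones: 8 out of 13
Threshold: 7

1 (8/13 voted 1)


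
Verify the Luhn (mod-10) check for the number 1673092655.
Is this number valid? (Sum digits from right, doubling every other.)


Luhn sum = 41
41 mod 10 = 1

Invalid (Luhn sum mod 10 = 1)


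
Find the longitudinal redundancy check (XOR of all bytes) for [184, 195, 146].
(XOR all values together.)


XOR chain: 184 ^ 195 ^ 146 = 233

233


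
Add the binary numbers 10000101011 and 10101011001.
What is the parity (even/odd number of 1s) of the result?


10000101011 = 1067
10101011001 = 1369
Sum = 2436 = 100110000100
1s count = 4

even parity (4 ones in 100110000100)


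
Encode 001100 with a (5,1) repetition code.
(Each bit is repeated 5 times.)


Each bit -> 5 copies

000000000011111111110000000000


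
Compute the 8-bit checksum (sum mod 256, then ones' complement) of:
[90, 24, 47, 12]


Sum = 173 mod 256 = 173
Complement = 82

82


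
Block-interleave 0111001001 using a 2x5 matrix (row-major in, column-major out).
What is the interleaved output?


Matrix:
  01110
  01001
Read columns: 0011101001

0011101001


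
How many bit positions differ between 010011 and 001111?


XOR: 011100
Count of 1s: 3

3


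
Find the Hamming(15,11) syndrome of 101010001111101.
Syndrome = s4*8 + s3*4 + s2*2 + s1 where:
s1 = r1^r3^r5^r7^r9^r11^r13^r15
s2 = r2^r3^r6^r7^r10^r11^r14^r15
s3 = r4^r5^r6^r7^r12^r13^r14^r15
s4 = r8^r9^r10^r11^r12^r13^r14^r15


s1=1, s2=0, s3=0, s4=0

Syndrome = 1 (error at position 1)


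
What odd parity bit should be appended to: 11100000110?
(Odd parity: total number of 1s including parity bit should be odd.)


Number of 1s in data: 5
Parity bit: 0

0


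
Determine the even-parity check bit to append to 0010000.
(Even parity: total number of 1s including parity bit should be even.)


Number of 1s in data: 1
Parity bit: 1

1


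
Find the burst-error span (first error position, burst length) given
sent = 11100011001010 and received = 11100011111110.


XOR: 00000000110100

Burst at position 8, length 4


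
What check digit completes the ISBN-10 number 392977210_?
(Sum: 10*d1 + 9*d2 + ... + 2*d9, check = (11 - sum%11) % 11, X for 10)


Weighted sum: 278
278 mod 11 = 3

Check digit: 8


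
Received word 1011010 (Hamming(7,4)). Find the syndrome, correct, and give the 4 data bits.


Syndrome = 0: no error detected

Data: 1010 (no errors)


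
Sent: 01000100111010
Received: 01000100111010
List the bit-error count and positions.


XOR: 00000000000000

0 errors (received matches sent)


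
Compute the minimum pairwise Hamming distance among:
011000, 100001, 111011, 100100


Comparing all pairs, minimum distance: 2
Can detect 1 errors, correct 0 errors

2


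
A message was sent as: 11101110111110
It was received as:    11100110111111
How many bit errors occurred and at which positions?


XOR: 00001000000001

2 error(s) at position(s): 4, 13


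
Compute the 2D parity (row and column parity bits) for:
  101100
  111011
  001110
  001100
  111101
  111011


Row parities: 111011
Column parities: 010011

Row P: 111011, Col P: 010011, Corner: 1


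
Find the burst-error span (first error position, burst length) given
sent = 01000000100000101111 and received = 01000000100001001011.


XOR: 00000000000001100100

Burst at position 13, length 5


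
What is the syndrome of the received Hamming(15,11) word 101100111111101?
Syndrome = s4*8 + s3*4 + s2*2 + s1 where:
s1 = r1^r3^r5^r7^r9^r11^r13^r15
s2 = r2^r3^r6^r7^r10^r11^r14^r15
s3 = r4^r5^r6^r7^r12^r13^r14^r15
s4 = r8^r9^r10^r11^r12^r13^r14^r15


s1=1, s2=1, s3=1, s4=1

Syndrome = 15 (error at position 15)


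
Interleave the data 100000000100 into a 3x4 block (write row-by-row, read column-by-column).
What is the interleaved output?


Matrix:
  1000
  0000
  0100
Read columns: 100001000000

100001000000


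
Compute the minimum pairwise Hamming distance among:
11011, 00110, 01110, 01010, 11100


Comparing all pairs, minimum distance: 1
Can detect 0 errors, correct 0 errors

1


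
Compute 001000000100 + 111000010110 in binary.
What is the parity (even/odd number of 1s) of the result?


001000000100 = 516
111000010110 = 3606
Sum = 4122 = 1000000011010
1s count = 4

even parity (4 ones in 1000000011010)


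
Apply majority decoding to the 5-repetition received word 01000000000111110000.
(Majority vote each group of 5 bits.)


Groups: 01000, 00000, 01111, 10000
Majority votes: 0010

0010


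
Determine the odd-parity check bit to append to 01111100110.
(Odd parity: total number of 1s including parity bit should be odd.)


Number of 1s in data: 7
Parity bit: 0

0


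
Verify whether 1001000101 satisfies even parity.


Number of 1s: 4

Yes, parity is correct (4 ones)


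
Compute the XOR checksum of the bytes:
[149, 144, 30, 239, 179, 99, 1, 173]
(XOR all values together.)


XOR chain: 149 ^ 144 ^ 30 ^ 239 ^ 179 ^ 99 ^ 1 ^ 173 = 136

136


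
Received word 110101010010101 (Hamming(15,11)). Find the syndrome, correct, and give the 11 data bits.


Syndrome = 0: no error detected

Data: 00100010101 (no errors)


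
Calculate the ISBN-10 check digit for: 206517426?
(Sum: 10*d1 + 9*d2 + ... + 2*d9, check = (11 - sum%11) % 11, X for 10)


Weighted sum: 178
178 mod 11 = 2

Check digit: 9


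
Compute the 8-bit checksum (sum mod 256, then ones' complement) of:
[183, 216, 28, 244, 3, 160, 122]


Sum = 956 mod 256 = 188
Complement = 67

67


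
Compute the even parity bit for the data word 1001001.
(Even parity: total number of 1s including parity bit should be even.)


Number of 1s in data: 3
Parity bit: 1

1


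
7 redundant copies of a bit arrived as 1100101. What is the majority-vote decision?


Ones: 4 out of 7
Threshold: 4

1 (4/7 voted 1)


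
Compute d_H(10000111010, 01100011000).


XOR: 11100100010
Count of 1s: 5

5


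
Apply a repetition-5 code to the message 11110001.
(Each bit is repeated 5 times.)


Each bit -> 5 copies

1111111111111111111100000000000000011111


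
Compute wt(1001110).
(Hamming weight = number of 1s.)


Counting 1s in 1001110

4


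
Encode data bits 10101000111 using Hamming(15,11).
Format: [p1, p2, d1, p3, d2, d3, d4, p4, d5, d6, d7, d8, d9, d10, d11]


Parity bits: p1=0, p2=0, p3=0, p4=0

001001001000111


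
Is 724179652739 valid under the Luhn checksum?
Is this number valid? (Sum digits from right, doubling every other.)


Luhn sum = 64
64 mod 10 = 4

Invalid (Luhn sum mod 10 = 4)


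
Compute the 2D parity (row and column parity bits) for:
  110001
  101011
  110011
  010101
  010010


Row parities: 10010
Column parities: 101110

Row P: 10010, Col P: 101110, Corner: 0


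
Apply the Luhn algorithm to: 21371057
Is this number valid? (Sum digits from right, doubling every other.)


Luhn sum = 28
28 mod 10 = 8

Invalid (Luhn sum mod 10 = 8)


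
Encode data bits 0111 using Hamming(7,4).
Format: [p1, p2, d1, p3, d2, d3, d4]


Parity bits: p1=0, p2=0, p3=1

0001111


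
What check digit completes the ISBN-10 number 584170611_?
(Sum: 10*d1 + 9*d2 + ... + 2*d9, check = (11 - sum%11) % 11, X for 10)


Weighted sum: 232
232 mod 11 = 1

Check digit: X


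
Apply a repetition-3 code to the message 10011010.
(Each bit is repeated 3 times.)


Each bit -> 3 copies

111000000111111000111000


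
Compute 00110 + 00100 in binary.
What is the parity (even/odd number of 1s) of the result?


00110 = 6
00100 = 4
Sum = 10 = 1010
1s count = 2

even parity (2 ones in 1010)


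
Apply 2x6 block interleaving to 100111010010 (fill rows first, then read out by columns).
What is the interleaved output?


Matrix:
  100111
  010010
Read columns: 100100101110

100100101110


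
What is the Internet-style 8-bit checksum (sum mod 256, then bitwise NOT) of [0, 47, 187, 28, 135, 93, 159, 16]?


Sum = 665 mod 256 = 153
Complement = 102

102


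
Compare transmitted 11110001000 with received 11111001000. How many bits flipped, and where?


XOR: 00001000000

1 error(s) at position(s): 4


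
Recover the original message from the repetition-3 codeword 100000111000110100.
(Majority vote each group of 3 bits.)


Groups: 100, 000, 111, 000, 110, 100
Majority votes: 001010

001010


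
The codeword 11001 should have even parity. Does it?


Number of 1s: 3

No, parity error (3 ones)


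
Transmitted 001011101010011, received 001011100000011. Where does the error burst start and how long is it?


XOR: 000000001010000

Burst at position 8, length 3


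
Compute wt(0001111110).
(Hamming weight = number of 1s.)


Counting 1s in 0001111110

6


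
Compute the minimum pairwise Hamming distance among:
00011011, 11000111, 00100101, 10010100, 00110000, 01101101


Comparing all pairs, minimum distance: 2
Can detect 1 errors, correct 0 errors

2


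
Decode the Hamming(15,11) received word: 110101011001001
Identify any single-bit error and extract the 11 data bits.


Syndrome = 3: error at position 3

Data: 10101001001 (corrected bit 3)


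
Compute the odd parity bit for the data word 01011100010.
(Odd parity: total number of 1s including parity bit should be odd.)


Number of 1s in data: 5
Parity bit: 0

0


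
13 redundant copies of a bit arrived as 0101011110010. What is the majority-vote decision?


Ones: 7 out of 13
Threshold: 7

1 (7/13 voted 1)


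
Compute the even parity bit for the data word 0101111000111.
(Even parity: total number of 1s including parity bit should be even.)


Number of 1s in data: 8
Parity bit: 0

0


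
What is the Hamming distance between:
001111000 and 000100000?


XOR: 001011000
Count of 1s: 3

3


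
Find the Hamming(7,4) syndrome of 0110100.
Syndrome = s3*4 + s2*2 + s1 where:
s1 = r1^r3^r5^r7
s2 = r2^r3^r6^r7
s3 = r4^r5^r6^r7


s1=0, s2=0, s3=1

Syndrome = 4 (error at position 4)


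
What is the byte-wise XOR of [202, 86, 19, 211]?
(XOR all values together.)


XOR chain: 202 ^ 86 ^ 19 ^ 211 = 92

92


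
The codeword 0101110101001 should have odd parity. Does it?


Number of 1s: 7

Yes, parity is correct (7 ones)


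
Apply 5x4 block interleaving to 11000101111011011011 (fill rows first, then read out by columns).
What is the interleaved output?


Matrix:
  1100
  0101
  1110
  1101
  1011
Read columns: 10111111100010101011

10111111100010101011


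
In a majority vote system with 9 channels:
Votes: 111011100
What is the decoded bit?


Ones: 6 out of 9
Threshold: 5

1 (6/9 voted 1)


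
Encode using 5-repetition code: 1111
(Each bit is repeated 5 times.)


Each bit -> 5 copies

11111111111111111111


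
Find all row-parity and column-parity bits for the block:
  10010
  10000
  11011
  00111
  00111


Row parities: 01011
Column parities: 11001

Row P: 01011, Col P: 11001, Corner: 1


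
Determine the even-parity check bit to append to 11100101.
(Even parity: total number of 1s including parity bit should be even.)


Number of 1s in data: 5
Parity bit: 1

1


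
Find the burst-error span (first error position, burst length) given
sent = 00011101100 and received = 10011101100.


XOR: 10000000000

Burst at position 0, length 1


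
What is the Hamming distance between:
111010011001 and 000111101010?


XOR: 111101110011
Count of 1s: 9

9


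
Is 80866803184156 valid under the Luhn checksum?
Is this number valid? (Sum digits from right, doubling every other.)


Luhn sum = 60
60 mod 10 = 0

Valid (Luhn sum mod 10 = 0)


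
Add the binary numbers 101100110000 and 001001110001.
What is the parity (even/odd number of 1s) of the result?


101100110000 = 2864
001001110001 = 625
Sum = 3489 = 110110100001
1s count = 6

even parity (6 ones in 110110100001)


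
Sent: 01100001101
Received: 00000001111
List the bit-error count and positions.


XOR: 01100000010

3 error(s) at position(s): 1, 2, 9


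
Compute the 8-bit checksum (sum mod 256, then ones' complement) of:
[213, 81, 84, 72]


Sum = 450 mod 256 = 194
Complement = 61

61


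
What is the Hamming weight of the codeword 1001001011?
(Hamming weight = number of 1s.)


Counting 1s in 1001001011

5


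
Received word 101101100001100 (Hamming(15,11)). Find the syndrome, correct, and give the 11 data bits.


Syndrome = 6: error at position 6

Data: 10010001100 (corrected bit 6)


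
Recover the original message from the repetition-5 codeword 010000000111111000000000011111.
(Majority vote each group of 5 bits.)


Groups: 01000, 00001, 11111, 00000, 00000, 11111
Majority votes: 001001

001001


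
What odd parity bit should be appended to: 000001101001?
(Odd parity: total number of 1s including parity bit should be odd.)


Number of 1s in data: 4
Parity bit: 1

1


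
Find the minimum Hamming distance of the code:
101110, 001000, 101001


Comparing all pairs, minimum distance: 2
Can detect 1 errors, correct 0 errors

2


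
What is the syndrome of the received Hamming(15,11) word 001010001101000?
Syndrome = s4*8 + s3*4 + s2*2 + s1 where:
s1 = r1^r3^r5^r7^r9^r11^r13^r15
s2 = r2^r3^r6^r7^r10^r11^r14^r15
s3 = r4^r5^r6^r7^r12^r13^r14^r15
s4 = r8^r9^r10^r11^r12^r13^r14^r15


s1=1, s2=0, s3=0, s4=1

Syndrome = 9 (error at position 9)


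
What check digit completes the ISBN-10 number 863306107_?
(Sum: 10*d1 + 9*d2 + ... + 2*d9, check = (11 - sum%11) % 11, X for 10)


Weighted sum: 227
227 mod 11 = 7

Check digit: 4


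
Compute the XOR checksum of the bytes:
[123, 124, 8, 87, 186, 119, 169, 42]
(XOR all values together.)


XOR chain: 123 ^ 124 ^ 8 ^ 87 ^ 186 ^ 119 ^ 169 ^ 42 = 22

22


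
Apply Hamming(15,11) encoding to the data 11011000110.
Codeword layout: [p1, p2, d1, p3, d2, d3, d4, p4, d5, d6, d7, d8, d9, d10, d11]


Parity bits: p1=1, p2=1, p3=0, p4=1

111010111000110


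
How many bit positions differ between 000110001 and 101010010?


XOR: 101100011
Count of 1s: 5

5


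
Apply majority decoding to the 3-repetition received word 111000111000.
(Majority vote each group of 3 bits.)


Groups: 111, 000, 111, 000
Majority votes: 1010

1010


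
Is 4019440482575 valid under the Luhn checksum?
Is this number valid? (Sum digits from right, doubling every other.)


Luhn sum = 61
61 mod 10 = 1

Invalid (Luhn sum mod 10 = 1)


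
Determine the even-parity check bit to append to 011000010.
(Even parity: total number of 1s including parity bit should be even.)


Number of 1s in data: 3
Parity bit: 1

1


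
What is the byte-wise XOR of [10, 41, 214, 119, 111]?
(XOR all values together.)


XOR chain: 10 ^ 41 ^ 214 ^ 119 ^ 111 = 237

237


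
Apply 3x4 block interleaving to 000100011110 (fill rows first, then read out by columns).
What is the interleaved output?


Matrix:
  0001
  0001
  1110
Read columns: 001001001110

001001001110


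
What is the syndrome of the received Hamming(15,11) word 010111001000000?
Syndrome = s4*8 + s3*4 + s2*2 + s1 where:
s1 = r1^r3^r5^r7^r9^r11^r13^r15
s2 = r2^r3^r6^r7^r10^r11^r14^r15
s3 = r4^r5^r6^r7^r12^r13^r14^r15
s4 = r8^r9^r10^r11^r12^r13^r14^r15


s1=0, s2=0, s3=1, s4=1

Syndrome = 12 (error at position 12)


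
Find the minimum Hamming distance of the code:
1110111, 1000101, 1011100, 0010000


Comparing all pairs, minimum distance: 3
Can detect 2 errors, correct 1 errors

3


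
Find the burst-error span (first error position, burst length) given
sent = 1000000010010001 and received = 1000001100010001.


XOR: 0000001110000000

Burst at position 6, length 3


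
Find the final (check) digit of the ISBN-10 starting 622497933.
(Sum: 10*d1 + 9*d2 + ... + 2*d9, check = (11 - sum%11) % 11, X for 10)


Weighted sum: 262
262 mod 11 = 9

Check digit: 2


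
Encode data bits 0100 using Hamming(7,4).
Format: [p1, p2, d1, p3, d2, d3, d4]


Parity bits: p1=1, p2=0, p3=1

1001100


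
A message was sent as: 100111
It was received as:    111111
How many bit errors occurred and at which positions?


XOR: 011000

2 error(s) at position(s): 1, 2


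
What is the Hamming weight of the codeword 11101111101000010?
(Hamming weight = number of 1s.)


Counting 1s in 11101111101000010

10


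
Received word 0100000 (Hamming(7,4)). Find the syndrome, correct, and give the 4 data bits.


Syndrome = 2: error at position 2

Data: 0000 (corrected bit 2)


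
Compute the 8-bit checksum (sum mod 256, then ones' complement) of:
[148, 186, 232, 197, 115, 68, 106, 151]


Sum = 1203 mod 256 = 179
Complement = 76

76


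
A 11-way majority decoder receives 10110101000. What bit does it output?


Ones: 5 out of 11
Threshold: 6

0 (5/11 voted 1)


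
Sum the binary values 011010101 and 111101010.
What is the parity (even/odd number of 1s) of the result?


011010101 = 213
111101010 = 490
Sum = 703 = 1010111111
1s count = 8

even parity (8 ones in 1010111111)


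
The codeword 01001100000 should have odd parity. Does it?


Number of 1s: 3

Yes, parity is correct (3 ones)


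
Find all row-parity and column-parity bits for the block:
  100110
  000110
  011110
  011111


Row parities: 1001
Column parities: 100001

Row P: 1001, Col P: 100001, Corner: 0


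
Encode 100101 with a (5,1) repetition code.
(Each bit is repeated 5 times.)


Each bit -> 5 copies

111110000000000111110000011111


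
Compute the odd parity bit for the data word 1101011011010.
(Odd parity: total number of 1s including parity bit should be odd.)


Number of 1s in data: 8
Parity bit: 1

1


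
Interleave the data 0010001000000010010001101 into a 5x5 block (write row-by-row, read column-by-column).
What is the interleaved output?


Matrix:
  00100
  01000
  00001
  00100
  01101
Read columns: 0000001001100110000000101

0000001001100110000000101


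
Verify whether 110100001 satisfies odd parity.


Number of 1s: 4

No, parity error (4 ones)


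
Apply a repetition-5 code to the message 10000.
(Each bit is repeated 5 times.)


Each bit -> 5 copies

1111100000000000000000000


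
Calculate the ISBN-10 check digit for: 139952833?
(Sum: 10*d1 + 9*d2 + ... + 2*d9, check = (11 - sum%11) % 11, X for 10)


Weighted sum: 259
259 mod 11 = 6

Check digit: 5


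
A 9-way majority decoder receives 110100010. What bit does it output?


Ones: 4 out of 9
Threshold: 5

0 (4/9 voted 1)


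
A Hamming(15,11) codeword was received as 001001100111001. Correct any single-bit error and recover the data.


Syndrome = 0: no error detected

Data: 10110111001 (no errors)


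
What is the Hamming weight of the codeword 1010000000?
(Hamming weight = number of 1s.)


Counting 1s in 1010000000

2


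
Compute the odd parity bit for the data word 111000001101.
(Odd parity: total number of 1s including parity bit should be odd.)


Number of 1s in data: 6
Parity bit: 1

1


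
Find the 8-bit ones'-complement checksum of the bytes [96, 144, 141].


Sum = 381 mod 256 = 125
Complement = 130

130


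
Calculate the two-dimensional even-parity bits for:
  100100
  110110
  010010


Row parities: 000
Column parities: 000000

Row P: 000, Col P: 000000, Corner: 0


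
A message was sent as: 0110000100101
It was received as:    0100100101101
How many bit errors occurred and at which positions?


XOR: 0010100001000

3 error(s) at position(s): 2, 4, 9


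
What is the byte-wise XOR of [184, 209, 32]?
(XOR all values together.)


XOR chain: 184 ^ 209 ^ 32 = 73

73


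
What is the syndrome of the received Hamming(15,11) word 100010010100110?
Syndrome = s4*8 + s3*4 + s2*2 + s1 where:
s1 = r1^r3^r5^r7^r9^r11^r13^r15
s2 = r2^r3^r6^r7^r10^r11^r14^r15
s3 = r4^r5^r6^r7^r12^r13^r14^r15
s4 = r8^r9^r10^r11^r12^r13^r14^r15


s1=1, s2=0, s3=1, s4=0

Syndrome = 5 (error at position 5)


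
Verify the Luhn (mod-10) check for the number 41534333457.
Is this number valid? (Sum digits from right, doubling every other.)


Luhn sum = 48
48 mod 10 = 8

Invalid (Luhn sum mod 10 = 8)


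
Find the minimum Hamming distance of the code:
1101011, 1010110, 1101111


Comparing all pairs, minimum distance: 1
Can detect 0 errors, correct 0 errors

1


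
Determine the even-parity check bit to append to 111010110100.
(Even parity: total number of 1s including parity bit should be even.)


Number of 1s in data: 7
Parity bit: 1

1


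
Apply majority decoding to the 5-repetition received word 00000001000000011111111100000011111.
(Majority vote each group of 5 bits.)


Groups: 00000, 00100, 00000, 11111, 11110, 00000, 11111
Majority votes: 0001101

0001101


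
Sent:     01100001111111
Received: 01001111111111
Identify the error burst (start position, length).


XOR: 00101110000000

Burst at position 2, length 5


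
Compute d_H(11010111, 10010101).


XOR: 01000010
Count of 1s: 2

2


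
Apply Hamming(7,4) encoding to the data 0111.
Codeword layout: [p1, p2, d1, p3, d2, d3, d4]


Parity bits: p1=0, p2=0, p3=1

0001111


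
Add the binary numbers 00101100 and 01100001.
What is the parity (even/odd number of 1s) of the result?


00101100 = 44
01100001 = 97
Sum = 141 = 10001101
1s count = 4

even parity (4 ones in 10001101)


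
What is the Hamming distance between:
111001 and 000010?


XOR: 111011
Count of 1s: 5

5


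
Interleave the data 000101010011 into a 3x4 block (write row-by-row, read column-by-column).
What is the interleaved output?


Matrix:
  0001
  0101
  0011
Read columns: 000010001111

000010001111


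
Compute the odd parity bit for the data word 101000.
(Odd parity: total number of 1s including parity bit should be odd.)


Number of 1s in data: 2
Parity bit: 1

1


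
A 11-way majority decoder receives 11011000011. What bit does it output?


Ones: 6 out of 11
Threshold: 6

1 (6/11 voted 1)


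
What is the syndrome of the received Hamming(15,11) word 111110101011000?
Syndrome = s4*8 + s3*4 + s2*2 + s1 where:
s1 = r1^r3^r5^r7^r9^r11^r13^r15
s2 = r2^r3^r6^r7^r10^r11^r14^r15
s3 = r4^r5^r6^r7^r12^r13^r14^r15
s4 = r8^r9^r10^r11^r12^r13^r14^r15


s1=0, s2=0, s3=0, s4=1

Syndrome = 8 (error at position 8)


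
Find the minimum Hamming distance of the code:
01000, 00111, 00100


Comparing all pairs, minimum distance: 2
Can detect 1 errors, correct 0 errors

2


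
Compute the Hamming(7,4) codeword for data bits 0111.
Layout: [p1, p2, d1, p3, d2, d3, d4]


Parity bits: p1=0, p2=0, p3=1

0001111


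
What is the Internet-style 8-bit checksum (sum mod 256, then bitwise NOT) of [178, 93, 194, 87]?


Sum = 552 mod 256 = 40
Complement = 215

215


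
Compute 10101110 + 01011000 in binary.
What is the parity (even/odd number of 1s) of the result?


10101110 = 174
01011000 = 88
Sum = 262 = 100000110
1s count = 3

odd parity (3 ones in 100000110)


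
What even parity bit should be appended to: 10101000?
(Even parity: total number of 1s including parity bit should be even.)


Number of 1s in data: 3
Parity bit: 1

1


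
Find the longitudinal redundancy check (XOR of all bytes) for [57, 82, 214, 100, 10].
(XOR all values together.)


XOR chain: 57 ^ 82 ^ 214 ^ 100 ^ 10 = 211

211


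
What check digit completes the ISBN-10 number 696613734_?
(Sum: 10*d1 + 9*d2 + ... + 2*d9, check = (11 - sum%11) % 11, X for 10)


Weighted sum: 297
297 mod 11 = 0

Check digit: 0


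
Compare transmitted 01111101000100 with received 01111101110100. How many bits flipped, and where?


XOR: 00000000110000

2 error(s) at position(s): 8, 9


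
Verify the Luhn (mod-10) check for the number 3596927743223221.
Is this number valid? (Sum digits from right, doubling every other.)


Luhn sum = 79
79 mod 10 = 9

Invalid (Luhn sum mod 10 = 9)


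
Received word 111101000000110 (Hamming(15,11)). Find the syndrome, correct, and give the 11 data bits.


Syndrome = 1: error at position 1

Data: 10100000110 (corrected bit 1)


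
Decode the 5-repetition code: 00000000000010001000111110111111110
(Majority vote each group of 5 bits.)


Groups: 00000, 00000, 00100, 01000, 11111, 01111, 11110
Majority votes: 0000111

0000111


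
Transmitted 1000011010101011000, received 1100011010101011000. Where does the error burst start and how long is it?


XOR: 0100000000000000000

Burst at position 1, length 1


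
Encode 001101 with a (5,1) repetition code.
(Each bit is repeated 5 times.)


Each bit -> 5 copies

000000000011111111110000011111


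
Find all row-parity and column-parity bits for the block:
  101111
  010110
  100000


Row parities: 111
Column parities: 011001

Row P: 111, Col P: 011001, Corner: 1


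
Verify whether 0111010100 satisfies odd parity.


Number of 1s: 5

Yes, parity is correct (5 ones)


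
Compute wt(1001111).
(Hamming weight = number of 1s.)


Counting 1s in 1001111

5


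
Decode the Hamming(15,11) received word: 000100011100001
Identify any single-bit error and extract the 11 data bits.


Syndrome = 0: no error detected

Data: 00001100001 (no errors)


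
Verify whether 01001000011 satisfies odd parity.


Number of 1s: 4

No, parity error (4 ones)


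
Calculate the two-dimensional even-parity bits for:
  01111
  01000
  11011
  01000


Row parities: 0101
Column parities: 10100

Row P: 0101, Col P: 10100, Corner: 0


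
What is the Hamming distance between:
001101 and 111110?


XOR: 110011
Count of 1s: 4

4


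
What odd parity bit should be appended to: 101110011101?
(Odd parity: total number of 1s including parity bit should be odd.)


Number of 1s in data: 8
Parity bit: 1

1


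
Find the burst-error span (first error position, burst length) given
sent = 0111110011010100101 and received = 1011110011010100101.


XOR: 1100000000000000000

Burst at position 0, length 2


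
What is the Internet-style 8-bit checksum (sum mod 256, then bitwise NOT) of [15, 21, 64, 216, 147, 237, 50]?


Sum = 750 mod 256 = 238
Complement = 17

17


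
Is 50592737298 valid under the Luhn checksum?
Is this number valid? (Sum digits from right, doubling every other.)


Luhn sum = 53
53 mod 10 = 3

Invalid (Luhn sum mod 10 = 3)


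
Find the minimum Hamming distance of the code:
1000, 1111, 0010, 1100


Comparing all pairs, minimum distance: 1
Can detect 0 errors, correct 0 errors

1


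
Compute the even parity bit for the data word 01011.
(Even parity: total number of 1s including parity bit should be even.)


Number of 1s in data: 3
Parity bit: 1

1


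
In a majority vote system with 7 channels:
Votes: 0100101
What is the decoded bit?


Ones: 3 out of 7
Threshold: 4

0 (3/7 voted 1)


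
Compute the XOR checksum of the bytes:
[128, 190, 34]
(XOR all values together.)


XOR chain: 128 ^ 190 ^ 34 = 28

28


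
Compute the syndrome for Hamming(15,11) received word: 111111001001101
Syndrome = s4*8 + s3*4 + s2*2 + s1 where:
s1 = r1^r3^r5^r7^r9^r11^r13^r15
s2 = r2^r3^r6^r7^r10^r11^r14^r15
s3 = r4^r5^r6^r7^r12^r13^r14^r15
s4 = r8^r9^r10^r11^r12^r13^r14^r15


s1=0, s2=0, s3=0, s4=0

Syndrome = 0 (no error)


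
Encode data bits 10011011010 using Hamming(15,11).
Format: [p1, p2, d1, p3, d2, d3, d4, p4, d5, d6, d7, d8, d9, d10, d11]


Parity bits: p1=0, p2=0, p3=1, p4=0

001100101011010


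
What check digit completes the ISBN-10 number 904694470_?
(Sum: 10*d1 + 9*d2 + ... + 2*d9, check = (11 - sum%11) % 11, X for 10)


Weighted sum: 275
275 mod 11 = 0

Check digit: 0


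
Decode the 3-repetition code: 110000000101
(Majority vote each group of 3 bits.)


Groups: 110, 000, 000, 101
Majority votes: 1001

1001


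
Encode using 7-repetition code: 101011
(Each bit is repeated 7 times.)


Each bit -> 7 copies

111111100000001111111000000011111111111111


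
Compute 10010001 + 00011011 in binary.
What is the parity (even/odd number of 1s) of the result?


10010001 = 145
00011011 = 27
Sum = 172 = 10101100
1s count = 4

even parity (4 ones in 10101100)


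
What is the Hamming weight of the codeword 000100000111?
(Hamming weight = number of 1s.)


Counting 1s in 000100000111

4


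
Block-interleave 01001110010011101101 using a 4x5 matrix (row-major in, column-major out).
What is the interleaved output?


Matrix:
  01001
  11001
  00111
  01101
Read columns: 01001101001100101111

01001101001100101111


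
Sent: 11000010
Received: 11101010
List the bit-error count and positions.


XOR: 00101000

2 error(s) at position(s): 2, 4


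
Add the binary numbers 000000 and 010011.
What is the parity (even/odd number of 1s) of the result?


000000 = 0
010011 = 19
Sum = 19 = 10011
1s count = 3

odd parity (3 ones in 10011)


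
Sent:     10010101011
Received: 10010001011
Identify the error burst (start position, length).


XOR: 00000100000

Burst at position 5, length 1


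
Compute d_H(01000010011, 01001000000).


XOR: 00001010011
Count of 1s: 4

4


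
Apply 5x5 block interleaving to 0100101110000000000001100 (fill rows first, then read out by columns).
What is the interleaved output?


Matrix:
  01001
  01110
  00000
  00000
  01100
Read columns: 0000011001010010100010000

0000011001010010100010000


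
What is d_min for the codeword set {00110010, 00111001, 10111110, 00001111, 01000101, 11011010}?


Comparing all pairs, minimum distance: 3
Can detect 2 errors, correct 1 errors

3


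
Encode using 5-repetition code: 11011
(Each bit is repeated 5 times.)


Each bit -> 5 copies

1111111111000001111111111


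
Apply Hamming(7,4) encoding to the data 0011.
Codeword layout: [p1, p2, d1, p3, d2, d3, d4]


Parity bits: p1=1, p2=0, p3=0

1000011


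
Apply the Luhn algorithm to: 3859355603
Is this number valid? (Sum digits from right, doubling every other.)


Luhn sum = 45
45 mod 10 = 5

Invalid (Luhn sum mod 10 = 5)


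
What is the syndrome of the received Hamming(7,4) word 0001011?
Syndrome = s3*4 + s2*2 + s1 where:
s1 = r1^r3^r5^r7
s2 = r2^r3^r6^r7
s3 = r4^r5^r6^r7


s1=1, s2=0, s3=1

Syndrome = 5 (error at position 5)


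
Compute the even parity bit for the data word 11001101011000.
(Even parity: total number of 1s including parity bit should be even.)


Number of 1s in data: 7
Parity bit: 1

1


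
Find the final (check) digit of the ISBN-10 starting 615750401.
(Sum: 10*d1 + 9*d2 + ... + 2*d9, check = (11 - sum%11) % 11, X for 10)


Weighted sum: 206
206 mod 11 = 8

Check digit: 3


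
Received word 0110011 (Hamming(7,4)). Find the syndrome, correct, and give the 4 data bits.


Syndrome = 0: no error detected

Data: 1011 (no errors)


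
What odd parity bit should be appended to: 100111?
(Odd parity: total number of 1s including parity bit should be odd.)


Number of 1s in data: 4
Parity bit: 1

1
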